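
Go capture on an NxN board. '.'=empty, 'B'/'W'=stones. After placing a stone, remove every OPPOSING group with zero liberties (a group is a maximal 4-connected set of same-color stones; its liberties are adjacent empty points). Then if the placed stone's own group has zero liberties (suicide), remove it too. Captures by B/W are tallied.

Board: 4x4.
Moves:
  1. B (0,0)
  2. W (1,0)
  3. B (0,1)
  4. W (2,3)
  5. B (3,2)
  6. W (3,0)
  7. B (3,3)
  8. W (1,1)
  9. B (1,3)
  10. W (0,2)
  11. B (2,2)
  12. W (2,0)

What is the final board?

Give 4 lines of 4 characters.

Answer: ..W.
WW.B
W.B.
W.BB

Derivation:
Move 1: B@(0,0) -> caps B=0 W=0
Move 2: W@(1,0) -> caps B=0 W=0
Move 3: B@(0,1) -> caps B=0 W=0
Move 4: W@(2,3) -> caps B=0 W=0
Move 5: B@(3,2) -> caps B=0 W=0
Move 6: W@(3,0) -> caps B=0 W=0
Move 7: B@(3,3) -> caps B=0 W=0
Move 8: W@(1,1) -> caps B=0 W=0
Move 9: B@(1,3) -> caps B=0 W=0
Move 10: W@(0,2) -> caps B=0 W=2
Move 11: B@(2,2) -> caps B=1 W=2
Move 12: W@(2,0) -> caps B=1 W=2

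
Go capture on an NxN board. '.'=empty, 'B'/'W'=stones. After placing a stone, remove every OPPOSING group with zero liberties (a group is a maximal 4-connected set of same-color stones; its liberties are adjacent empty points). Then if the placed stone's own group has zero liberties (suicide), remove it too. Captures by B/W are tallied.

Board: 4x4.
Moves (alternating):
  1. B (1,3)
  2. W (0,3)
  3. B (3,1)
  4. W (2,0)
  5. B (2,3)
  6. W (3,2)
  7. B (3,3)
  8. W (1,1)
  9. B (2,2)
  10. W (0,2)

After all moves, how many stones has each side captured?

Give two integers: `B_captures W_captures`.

Answer: 1 0

Derivation:
Move 1: B@(1,3) -> caps B=0 W=0
Move 2: W@(0,3) -> caps B=0 W=0
Move 3: B@(3,1) -> caps B=0 W=0
Move 4: W@(2,0) -> caps B=0 W=0
Move 5: B@(2,3) -> caps B=0 W=0
Move 6: W@(3,2) -> caps B=0 W=0
Move 7: B@(3,3) -> caps B=0 W=0
Move 8: W@(1,1) -> caps B=0 W=0
Move 9: B@(2,2) -> caps B=1 W=0
Move 10: W@(0,2) -> caps B=1 W=0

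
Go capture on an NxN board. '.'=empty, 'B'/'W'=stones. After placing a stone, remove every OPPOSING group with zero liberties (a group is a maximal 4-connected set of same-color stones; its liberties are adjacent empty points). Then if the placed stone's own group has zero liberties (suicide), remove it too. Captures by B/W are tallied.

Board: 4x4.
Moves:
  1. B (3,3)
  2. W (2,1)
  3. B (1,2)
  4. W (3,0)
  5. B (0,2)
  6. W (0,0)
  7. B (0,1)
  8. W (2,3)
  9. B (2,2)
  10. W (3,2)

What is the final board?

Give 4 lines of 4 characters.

Move 1: B@(3,3) -> caps B=0 W=0
Move 2: W@(2,1) -> caps B=0 W=0
Move 3: B@(1,2) -> caps B=0 W=0
Move 4: W@(3,0) -> caps B=0 W=0
Move 5: B@(0,2) -> caps B=0 W=0
Move 6: W@(0,0) -> caps B=0 W=0
Move 7: B@(0,1) -> caps B=0 W=0
Move 8: W@(2,3) -> caps B=0 W=0
Move 9: B@(2,2) -> caps B=0 W=0
Move 10: W@(3,2) -> caps B=0 W=1

Answer: WBB.
..B.
.WBW
W.W.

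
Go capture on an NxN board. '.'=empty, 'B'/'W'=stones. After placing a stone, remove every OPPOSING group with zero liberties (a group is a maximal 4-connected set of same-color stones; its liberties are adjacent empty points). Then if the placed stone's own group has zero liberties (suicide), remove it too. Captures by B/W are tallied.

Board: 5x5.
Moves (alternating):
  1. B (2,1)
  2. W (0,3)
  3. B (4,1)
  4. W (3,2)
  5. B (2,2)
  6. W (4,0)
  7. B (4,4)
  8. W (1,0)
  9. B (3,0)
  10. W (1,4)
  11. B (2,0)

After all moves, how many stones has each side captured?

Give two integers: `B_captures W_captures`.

Answer: 1 0

Derivation:
Move 1: B@(2,1) -> caps B=0 W=0
Move 2: W@(0,3) -> caps B=0 W=0
Move 3: B@(4,1) -> caps B=0 W=0
Move 4: W@(3,2) -> caps B=0 W=0
Move 5: B@(2,2) -> caps B=0 W=0
Move 6: W@(4,0) -> caps B=0 W=0
Move 7: B@(4,4) -> caps B=0 W=0
Move 8: W@(1,0) -> caps B=0 W=0
Move 9: B@(3,0) -> caps B=1 W=0
Move 10: W@(1,4) -> caps B=1 W=0
Move 11: B@(2,0) -> caps B=1 W=0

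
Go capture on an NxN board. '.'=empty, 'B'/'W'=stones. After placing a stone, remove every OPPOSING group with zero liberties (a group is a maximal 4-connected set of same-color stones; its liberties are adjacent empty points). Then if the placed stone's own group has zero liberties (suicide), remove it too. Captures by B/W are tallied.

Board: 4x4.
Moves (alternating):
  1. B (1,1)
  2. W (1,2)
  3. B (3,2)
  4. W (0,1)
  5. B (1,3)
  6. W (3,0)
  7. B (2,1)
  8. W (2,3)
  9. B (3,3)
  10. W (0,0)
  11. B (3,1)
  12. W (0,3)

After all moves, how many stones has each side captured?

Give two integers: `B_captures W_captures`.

Move 1: B@(1,1) -> caps B=0 W=0
Move 2: W@(1,2) -> caps B=0 W=0
Move 3: B@(3,2) -> caps B=0 W=0
Move 4: W@(0,1) -> caps B=0 W=0
Move 5: B@(1,3) -> caps B=0 W=0
Move 6: W@(3,0) -> caps B=0 W=0
Move 7: B@(2,1) -> caps B=0 W=0
Move 8: W@(2,3) -> caps B=0 W=0
Move 9: B@(3,3) -> caps B=0 W=0
Move 10: W@(0,0) -> caps B=0 W=0
Move 11: B@(3,1) -> caps B=0 W=0
Move 12: W@(0,3) -> caps B=0 W=1

Answer: 0 1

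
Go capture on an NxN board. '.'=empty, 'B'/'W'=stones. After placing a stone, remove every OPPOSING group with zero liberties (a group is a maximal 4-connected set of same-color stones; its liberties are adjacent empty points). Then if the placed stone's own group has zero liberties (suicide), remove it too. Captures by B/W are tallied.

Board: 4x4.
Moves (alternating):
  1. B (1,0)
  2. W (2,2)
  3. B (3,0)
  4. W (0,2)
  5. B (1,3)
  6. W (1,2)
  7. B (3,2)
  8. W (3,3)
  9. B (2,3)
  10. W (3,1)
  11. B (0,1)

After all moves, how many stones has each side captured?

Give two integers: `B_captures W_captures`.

Answer: 1 0

Derivation:
Move 1: B@(1,0) -> caps B=0 W=0
Move 2: W@(2,2) -> caps B=0 W=0
Move 3: B@(3,0) -> caps B=0 W=0
Move 4: W@(0,2) -> caps B=0 W=0
Move 5: B@(1,3) -> caps B=0 W=0
Move 6: W@(1,2) -> caps B=0 W=0
Move 7: B@(3,2) -> caps B=0 W=0
Move 8: W@(3,3) -> caps B=0 W=0
Move 9: B@(2,3) -> caps B=1 W=0
Move 10: W@(3,1) -> caps B=1 W=0
Move 11: B@(0,1) -> caps B=1 W=0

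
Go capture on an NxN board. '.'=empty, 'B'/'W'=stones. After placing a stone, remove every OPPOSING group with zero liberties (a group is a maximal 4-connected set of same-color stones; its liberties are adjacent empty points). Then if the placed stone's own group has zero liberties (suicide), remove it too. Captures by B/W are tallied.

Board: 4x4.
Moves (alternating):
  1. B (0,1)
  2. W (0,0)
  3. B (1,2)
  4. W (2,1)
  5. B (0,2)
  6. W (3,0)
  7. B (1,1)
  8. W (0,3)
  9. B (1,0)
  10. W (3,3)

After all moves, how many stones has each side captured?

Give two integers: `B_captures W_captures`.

Move 1: B@(0,1) -> caps B=0 W=0
Move 2: W@(0,0) -> caps B=0 W=0
Move 3: B@(1,2) -> caps B=0 W=0
Move 4: W@(2,1) -> caps B=0 W=0
Move 5: B@(0,2) -> caps B=0 W=0
Move 6: W@(3,0) -> caps B=0 W=0
Move 7: B@(1,1) -> caps B=0 W=0
Move 8: W@(0,3) -> caps B=0 W=0
Move 9: B@(1,0) -> caps B=1 W=0
Move 10: W@(3,3) -> caps B=1 W=0

Answer: 1 0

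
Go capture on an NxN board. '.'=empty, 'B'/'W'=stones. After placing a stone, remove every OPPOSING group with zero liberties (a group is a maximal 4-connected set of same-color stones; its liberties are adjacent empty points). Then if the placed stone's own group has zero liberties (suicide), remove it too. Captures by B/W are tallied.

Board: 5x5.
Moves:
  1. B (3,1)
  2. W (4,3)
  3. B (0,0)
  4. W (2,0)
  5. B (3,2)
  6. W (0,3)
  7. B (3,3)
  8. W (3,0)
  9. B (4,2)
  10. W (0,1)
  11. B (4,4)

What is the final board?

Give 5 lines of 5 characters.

Answer: BW.W.
.....
W....
WBBB.
..B.B

Derivation:
Move 1: B@(3,1) -> caps B=0 W=0
Move 2: W@(4,3) -> caps B=0 W=0
Move 3: B@(0,0) -> caps B=0 W=0
Move 4: W@(2,0) -> caps B=0 W=0
Move 5: B@(3,2) -> caps B=0 W=0
Move 6: W@(0,3) -> caps B=0 W=0
Move 7: B@(3,3) -> caps B=0 W=0
Move 8: W@(3,0) -> caps B=0 W=0
Move 9: B@(4,2) -> caps B=0 W=0
Move 10: W@(0,1) -> caps B=0 W=0
Move 11: B@(4,4) -> caps B=1 W=0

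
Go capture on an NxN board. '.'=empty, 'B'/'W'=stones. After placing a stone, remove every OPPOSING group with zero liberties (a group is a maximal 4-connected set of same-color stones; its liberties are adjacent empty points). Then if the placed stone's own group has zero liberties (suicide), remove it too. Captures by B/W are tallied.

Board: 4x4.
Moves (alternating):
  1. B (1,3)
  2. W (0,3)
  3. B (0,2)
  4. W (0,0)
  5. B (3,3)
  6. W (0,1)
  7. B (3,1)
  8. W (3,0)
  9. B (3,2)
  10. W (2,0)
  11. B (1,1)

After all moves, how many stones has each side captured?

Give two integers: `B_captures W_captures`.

Answer: 1 0

Derivation:
Move 1: B@(1,3) -> caps B=0 W=0
Move 2: W@(0,3) -> caps B=0 W=0
Move 3: B@(0,2) -> caps B=1 W=0
Move 4: W@(0,0) -> caps B=1 W=0
Move 5: B@(3,3) -> caps B=1 W=0
Move 6: W@(0,1) -> caps B=1 W=0
Move 7: B@(3,1) -> caps B=1 W=0
Move 8: W@(3,0) -> caps B=1 W=0
Move 9: B@(3,2) -> caps B=1 W=0
Move 10: W@(2,0) -> caps B=1 W=0
Move 11: B@(1,1) -> caps B=1 W=0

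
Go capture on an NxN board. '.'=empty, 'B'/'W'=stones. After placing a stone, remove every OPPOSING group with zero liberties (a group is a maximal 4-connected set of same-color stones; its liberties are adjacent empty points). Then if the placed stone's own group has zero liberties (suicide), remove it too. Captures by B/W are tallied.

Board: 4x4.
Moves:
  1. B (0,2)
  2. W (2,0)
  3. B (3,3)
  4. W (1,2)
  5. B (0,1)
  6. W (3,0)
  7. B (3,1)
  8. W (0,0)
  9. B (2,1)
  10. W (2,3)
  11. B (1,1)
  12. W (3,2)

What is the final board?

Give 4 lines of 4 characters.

Move 1: B@(0,2) -> caps B=0 W=0
Move 2: W@(2,0) -> caps B=0 W=0
Move 3: B@(3,3) -> caps B=0 W=0
Move 4: W@(1,2) -> caps B=0 W=0
Move 5: B@(0,1) -> caps B=0 W=0
Move 6: W@(3,0) -> caps B=0 W=0
Move 7: B@(3,1) -> caps B=0 W=0
Move 8: W@(0,0) -> caps B=0 W=0
Move 9: B@(2,1) -> caps B=0 W=0
Move 10: W@(2,3) -> caps B=0 W=0
Move 11: B@(1,1) -> caps B=0 W=0
Move 12: W@(3,2) -> caps B=0 W=1

Answer: WBB.
.BW.
WB.W
WBW.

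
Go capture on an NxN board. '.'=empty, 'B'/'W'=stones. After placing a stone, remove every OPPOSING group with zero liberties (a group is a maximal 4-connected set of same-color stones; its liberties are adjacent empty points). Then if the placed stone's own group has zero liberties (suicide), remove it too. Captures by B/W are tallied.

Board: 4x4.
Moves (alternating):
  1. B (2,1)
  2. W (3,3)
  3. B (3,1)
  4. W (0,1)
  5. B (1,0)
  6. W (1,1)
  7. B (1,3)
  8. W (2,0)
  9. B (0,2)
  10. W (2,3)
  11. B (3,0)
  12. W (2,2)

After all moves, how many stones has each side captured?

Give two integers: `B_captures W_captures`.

Answer: 1 0

Derivation:
Move 1: B@(2,1) -> caps B=0 W=0
Move 2: W@(3,3) -> caps B=0 W=0
Move 3: B@(3,1) -> caps B=0 W=0
Move 4: W@(0,1) -> caps B=0 W=0
Move 5: B@(1,0) -> caps B=0 W=0
Move 6: W@(1,1) -> caps B=0 W=0
Move 7: B@(1,3) -> caps B=0 W=0
Move 8: W@(2,0) -> caps B=0 W=0
Move 9: B@(0,2) -> caps B=0 W=0
Move 10: W@(2,3) -> caps B=0 W=0
Move 11: B@(3,0) -> caps B=1 W=0
Move 12: W@(2,2) -> caps B=1 W=0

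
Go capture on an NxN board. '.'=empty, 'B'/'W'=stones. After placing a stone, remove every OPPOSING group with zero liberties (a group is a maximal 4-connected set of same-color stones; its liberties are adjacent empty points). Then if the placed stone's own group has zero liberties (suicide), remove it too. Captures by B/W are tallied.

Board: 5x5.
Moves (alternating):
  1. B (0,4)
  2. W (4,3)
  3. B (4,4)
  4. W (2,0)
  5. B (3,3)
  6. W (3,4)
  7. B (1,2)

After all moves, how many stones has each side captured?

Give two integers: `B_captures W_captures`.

Move 1: B@(0,4) -> caps B=0 W=0
Move 2: W@(4,3) -> caps B=0 W=0
Move 3: B@(4,4) -> caps B=0 W=0
Move 4: W@(2,0) -> caps B=0 W=0
Move 5: B@(3,3) -> caps B=0 W=0
Move 6: W@(3,4) -> caps B=0 W=1
Move 7: B@(1,2) -> caps B=0 W=1

Answer: 0 1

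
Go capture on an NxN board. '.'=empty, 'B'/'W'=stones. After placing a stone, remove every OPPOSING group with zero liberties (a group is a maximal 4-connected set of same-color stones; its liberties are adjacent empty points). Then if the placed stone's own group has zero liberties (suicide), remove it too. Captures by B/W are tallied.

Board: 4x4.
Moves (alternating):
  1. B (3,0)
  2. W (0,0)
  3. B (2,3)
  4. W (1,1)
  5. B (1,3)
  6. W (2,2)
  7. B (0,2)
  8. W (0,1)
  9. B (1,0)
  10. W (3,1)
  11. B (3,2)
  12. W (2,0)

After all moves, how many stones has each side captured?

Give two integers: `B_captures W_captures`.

Move 1: B@(3,0) -> caps B=0 W=0
Move 2: W@(0,0) -> caps B=0 W=0
Move 3: B@(2,3) -> caps B=0 W=0
Move 4: W@(1,1) -> caps B=0 W=0
Move 5: B@(1,3) -> caps B=0 W=0
Move 6: W@(2,2) -> caps B=0 W=0
Move 7: B@(0,2) -> caps B=0 W=0
Move 8: W@(0,1) -> caps B=0 W=0
Move 9: B@(1,0) -> caps B=0 W=0
Move 10: W@(3,1) -> caps B=0 W=0
Move 11: B@(3,2) -> caps B=0 W=0
Move 12: W@(2,0) -> caps B=0 W=2

Answer: 0 2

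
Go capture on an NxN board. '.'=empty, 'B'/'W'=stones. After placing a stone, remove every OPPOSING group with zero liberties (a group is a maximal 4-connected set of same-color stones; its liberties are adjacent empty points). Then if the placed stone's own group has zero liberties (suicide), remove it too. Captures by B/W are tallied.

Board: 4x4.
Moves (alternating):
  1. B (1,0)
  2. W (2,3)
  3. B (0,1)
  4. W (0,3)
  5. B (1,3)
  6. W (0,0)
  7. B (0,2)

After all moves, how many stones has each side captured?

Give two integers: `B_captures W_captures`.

Move 1: B@(1,0) -> caps B=0 W=0
Move 2: W@(2,3) -> caps B=0 W=0
Move 3: B@(0,1) -> caps B=0 W=0
Move 4: W@(0,3) -> caps B=0 W=0
Move 5: B@(1,3) -> caps B=0 W=0
Move 6: W@(0,0) -> caps B=0 W=0
Move 7: B@(0,2) -> caps B=1 W=0

Answer: 1 0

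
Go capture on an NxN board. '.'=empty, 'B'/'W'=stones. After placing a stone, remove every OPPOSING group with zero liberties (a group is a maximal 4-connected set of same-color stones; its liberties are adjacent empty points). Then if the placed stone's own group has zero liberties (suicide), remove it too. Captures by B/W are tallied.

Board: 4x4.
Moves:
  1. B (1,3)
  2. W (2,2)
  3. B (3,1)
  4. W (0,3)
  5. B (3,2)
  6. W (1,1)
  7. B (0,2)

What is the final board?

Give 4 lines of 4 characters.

Move 1: B@(1,3) -> caps B=0 W=0
Move 2: W@(2,2) -> caps B=0 W=0
Move 3: B@(3,1) -> caps B=0 W=0
Move 4: W@(0,3) -> caps B=0 W=0
Move 5: B@(3,2) -> caps B=0 W=0
Move 6: W@(1,1) -> caps B=0 W=0
Move 7: B@(0,2) -> caps B=1 W=0

Answer: ..B.
.W.B
..W.
.BB.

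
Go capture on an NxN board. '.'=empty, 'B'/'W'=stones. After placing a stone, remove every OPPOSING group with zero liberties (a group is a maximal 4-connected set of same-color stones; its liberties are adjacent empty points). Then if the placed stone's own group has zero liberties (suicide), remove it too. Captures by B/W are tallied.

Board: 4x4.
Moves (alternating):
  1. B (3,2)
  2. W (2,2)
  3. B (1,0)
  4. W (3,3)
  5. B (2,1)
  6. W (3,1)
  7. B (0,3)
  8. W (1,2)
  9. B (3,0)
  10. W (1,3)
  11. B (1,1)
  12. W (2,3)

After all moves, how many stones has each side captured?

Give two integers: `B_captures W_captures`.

Answer: 0 1

Derivation:
Move 1: B@(3,2) -> caps B=0 W=0
Move 2: W@(2,2) -> caps B=0 W=0
Move 3: B@(1,0) -> caps B=0 W=0
Move 4: W@(3,3) -> caps B=0 W=0
Move 5: B@(2,1) -> caps B=0 W=0
Move 6: W@(3,1) -> caps B=0 W=1
Move 7: B@(0,3) -> caps B=0 W=1
Move 8: W@(1,2) -> caps B=0 W=1
Move 9: B@(3,0) -> caps B=0 W=1
Move 10: W@(1,3) -> caps B=0 W=1
Move 11: B@(1,1) -> caps B=0 W=1
Move 12: W@(2,3) -> caps B=0 W=1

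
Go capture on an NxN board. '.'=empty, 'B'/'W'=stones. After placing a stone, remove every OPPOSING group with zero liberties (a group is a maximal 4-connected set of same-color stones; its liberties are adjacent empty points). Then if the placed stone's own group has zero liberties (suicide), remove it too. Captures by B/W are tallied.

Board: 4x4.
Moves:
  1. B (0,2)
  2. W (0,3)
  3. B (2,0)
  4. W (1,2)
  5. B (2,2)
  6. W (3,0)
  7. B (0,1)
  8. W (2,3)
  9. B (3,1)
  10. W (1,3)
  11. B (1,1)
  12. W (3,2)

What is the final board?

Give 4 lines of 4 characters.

Move 1: B@(0,2) -> caps B=0 W=0
Move 2: W@(0,3) -> caps B=0 W=0
Move 3: B@(2,0) -> caps B=0 W=0
Move 4: W@(1,2) -> caps B=0 W=0
Move 5: B@(2,2) -> caps B=0 W=0
Move 6: W@(3,0) -> caps B=0 W=0
Move 7: B@(0,1) -> caps B=0 W=0
Move 8: W@(2,3) -> caps B=0 W=0
Move 9: B@(3,1) -> caps B=1 W=0
Move 10: W@(1,3) -> caps B=1 W=0
Move 11: B@(1,1) -> caps B=1 W=0
Move 12: W@(3,2) -> caps B=1 W=0

Answer: .BBW
.BWW
B.BW
.BW.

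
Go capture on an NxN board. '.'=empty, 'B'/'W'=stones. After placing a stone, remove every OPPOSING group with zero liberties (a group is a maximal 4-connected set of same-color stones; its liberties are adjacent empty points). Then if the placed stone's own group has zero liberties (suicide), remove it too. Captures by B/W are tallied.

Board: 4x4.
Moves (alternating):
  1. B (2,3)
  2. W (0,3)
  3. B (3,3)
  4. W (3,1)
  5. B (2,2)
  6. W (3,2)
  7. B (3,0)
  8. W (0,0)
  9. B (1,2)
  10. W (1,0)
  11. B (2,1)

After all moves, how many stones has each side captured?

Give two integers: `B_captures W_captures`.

Answer: 2 0

Derivation:
Move 1: B@(2,3) -> caps B=0 W=0
Move 2: W@(0,3) -> caps B=0 W=0
Move 3: B@(3,3) -> caps B=0 W=0
Move 4: W@(3,1) -> caps B=0 W=0
Move 5: B@(2,2) -> caps B=0 W=0
Move 6: W@(3,2) -> caps B=0 W=0
Move 7: B@(3,0) -> caps B=0 W=0
Move 8: W@(0,0) -> caps B=0 W=0
Move 9: B@(1,2) -> caps B=0 W=0
Move 10: W@(1,0) -> caps B=0 W=0
Move 11: B@(2,1) -> caps B=2 W=0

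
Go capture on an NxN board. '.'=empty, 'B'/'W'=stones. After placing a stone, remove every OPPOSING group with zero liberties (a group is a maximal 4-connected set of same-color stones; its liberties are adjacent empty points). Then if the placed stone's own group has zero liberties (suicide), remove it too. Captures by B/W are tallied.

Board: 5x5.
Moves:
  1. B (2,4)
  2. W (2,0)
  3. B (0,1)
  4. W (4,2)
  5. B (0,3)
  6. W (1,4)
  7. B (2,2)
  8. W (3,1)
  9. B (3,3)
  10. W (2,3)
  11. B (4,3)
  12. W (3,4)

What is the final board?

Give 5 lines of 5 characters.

Answer: .B.B.
....W
W.BW.
.W.BW
..WB.

Derivation:
Move 1: B@(2,4) -> caps B=0 W=0
Move 2: W@(2,0) -> caps B=0 W=0
Move 3: B@(0,1) -> caps B=0 W=0
Move 4: W@(4,2) -> caps B=0 W=0
Move 5: B@(0,3) -> caps B=0 W=0
Move 6: W@(1,4) -> caps B=0 W=0
Move 7: B@(2,2) -> caps B=0 W=0
Move 8: W@(3,1) -> caps B=0 W=0
Move 9: B@(3,3) -> caps B=0 W=0
Move 10: W@(2,3) -> caps B=0 W=0
Move 11: B@(4,3) -> caps B=0 W=0
Move 12: W@(3,4) -> caps B=0 W=1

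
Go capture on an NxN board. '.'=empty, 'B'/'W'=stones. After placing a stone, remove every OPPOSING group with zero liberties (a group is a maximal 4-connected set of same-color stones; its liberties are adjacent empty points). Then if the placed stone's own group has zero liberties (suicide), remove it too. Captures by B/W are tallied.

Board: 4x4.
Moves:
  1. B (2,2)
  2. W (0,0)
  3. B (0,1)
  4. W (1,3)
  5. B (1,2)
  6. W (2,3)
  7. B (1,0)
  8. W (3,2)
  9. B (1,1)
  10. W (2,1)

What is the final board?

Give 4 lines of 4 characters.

Move 1: B@(2,2) -> caps B=0 W=0
Move 2: W@(0,0) -> caps B=0 W=0
Move 3: B@(0,1) -> caps B=0 W=0
Move 4: W@(1,3) -> caps B=0 W=0
Move 5: B@(1,2) -> caps B=0 W=0
Move 6: W@(2,3) -> caps B=0 W=0
Move 7: B@(1,0) -> caps B=1 W=0
Move 8: W@(3,2) -> caps B=1 W=0
Move 9: B@(1,1) -> caps B=1 W=0
Move 10: W@(2,1) -> caps B=1 W=0

Answer: .B..
BBBW
.WBW
..W.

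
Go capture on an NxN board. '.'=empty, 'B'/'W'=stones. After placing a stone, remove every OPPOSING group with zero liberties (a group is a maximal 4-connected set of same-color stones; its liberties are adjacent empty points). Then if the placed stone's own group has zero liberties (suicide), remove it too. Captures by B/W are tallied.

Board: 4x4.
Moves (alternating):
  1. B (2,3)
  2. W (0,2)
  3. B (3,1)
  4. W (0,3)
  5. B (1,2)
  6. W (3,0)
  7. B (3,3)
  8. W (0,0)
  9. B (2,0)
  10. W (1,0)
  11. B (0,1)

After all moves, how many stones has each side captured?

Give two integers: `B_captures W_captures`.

Move 1: B@(2,3) -> caps B=0 W=0
Move 2: W@(0,2) -> caps B=0 W=0
Move 3: B@(3,1) -> caps B=0 W=0
Move 4: W@(0,3) -> caps B=0 W=0
Move 5: B@(1,2) -> caps B=0 W=0
Move 6: W@(3,0) -> caps B=0 W=0
Move 7: B@(3,3) -> caps B=0 W=0
Move 8: W@(0,0) -> caps B=0 W=0
Move 9: B@(2,0) -> caps B=1 W=0
Move 10: W@(1,0) -> caps B=1 W=0
Move 11: B@(0,1) -> caps B=1 W=0

Answer: 1 0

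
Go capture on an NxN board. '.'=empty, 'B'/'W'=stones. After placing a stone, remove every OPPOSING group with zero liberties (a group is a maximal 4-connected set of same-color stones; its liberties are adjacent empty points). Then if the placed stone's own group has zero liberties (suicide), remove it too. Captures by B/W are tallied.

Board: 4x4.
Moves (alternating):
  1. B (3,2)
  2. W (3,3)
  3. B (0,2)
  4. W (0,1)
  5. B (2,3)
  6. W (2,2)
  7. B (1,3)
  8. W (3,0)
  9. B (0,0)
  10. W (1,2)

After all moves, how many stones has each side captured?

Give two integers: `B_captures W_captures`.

Answer: 1 0

Derivation:
Move 1: B@(3,2) -> caps B=0 W=0
Move 2: W@(3,3) -> caps B=0 W=0
Move 3: B@(0,2) -> caps B=0 W=0
Move 4: W@(0,1) -> caps B=0 W=0
Move 5: B@(2,3) -> caps B=1 W=0
Move 6: W@(2,2) -> caps B=1 W=0
Move 7: B@(1,3) -> caps B=1 W=0
Move 8: W@(3,0) -> caps B=1 W=0
Move 9: B@(0,0) -> caps B=1 W=0
Move 10: W@(1,2) -> caps B=1 W=0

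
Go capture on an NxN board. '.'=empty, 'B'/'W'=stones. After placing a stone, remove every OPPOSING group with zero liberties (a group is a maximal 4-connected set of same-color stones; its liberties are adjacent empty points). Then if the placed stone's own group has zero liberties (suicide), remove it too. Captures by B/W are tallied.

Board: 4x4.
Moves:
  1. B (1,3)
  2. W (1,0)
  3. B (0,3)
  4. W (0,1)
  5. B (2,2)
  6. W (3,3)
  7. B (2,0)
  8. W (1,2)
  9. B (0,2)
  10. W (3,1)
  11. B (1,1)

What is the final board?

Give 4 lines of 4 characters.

Move 1: B@(1,3) -> caps B=0 W=0
Move 2: W@(1,0) -> caps B=0 W=0
Move 3: B@(0,3) -> caps B=0 W=0
Move 4: W@(0,1) -> caps B=0 W=0
Move 5: B@(2,2) -> caps B=0 W=0
Move 6: W@(3,3) -> caps B=0 W=0
Move 7: B@(2,0) -> caps B=0 W=0
Move 8: W@(1,2) -> caps B=0 W=0
Move 9: B@(0,2) -> caps B=0 W=0
Move 10: W@(3,1) -> caps B=0 W=0
Move 11: B@(1,1) -> caps B=1 W=0

Answer: .WBB
WB.B
B.B.
.W.W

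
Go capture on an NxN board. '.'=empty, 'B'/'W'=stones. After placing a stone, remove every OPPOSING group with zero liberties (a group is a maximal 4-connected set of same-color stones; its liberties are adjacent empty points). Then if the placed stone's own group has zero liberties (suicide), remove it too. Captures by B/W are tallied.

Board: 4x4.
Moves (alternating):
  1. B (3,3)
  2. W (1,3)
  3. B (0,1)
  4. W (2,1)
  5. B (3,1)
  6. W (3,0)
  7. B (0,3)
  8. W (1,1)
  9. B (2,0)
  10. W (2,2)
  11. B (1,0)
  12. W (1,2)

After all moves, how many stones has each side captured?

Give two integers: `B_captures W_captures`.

Answer: 1 0

Derivation:
Move 1: B@(3,3) -> caps B=0 W=0
Move 2: W@(1,3) -> caps B=0 W=0
Move 3: B@(0,1) -> caps B=0 W=0
Move 4: W@(2,1) -> caps B=0 W=0
Move 5: B@(3,1) -> caps B=0 W=0
Move 6: W@(3,0) -> caps B=0 W=0
Move 7: B@(0,3) -> caps B=0 W=0
Move 8: W@(1,1) -> caps B=0 W=0
Move 9: B@(2,0) -> caps B=1 W=0
Move 10: W@(2,2) -> caps B=1 W=0
Move 11: B@(1,0) -> caps B=1 W=0
Move 12: W@(1,2) -> caps B=1 W=0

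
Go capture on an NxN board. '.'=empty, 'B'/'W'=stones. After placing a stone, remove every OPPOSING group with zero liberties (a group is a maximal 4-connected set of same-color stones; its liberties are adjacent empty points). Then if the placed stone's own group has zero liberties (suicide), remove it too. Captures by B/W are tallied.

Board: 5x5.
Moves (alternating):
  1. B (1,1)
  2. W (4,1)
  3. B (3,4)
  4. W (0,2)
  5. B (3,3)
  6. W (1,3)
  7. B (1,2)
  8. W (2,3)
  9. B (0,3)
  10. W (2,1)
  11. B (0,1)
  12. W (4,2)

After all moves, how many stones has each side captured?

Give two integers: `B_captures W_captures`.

Move 1: B@(1,1) -> caps B=0 W=0
Move 2: W@(4,1) -> caps B=0 W=0
Move 3: B@(3,4) -> caps B=0 W=0
Move 4: W@(0,2) -> caps B=0 W=0
Move 5: B@(3,3) -> caps B=0 W=0
Move 6: W@(1,3) -> caps B=0 W=0
Move 7: B@(1,2) -> caps B=0 W=0
Move 8: W@(2,3) -> caps B=0 W=0
Move 9: B@(0,3) -> caps B=0 W=0
Move 10: W@(2,1) -> caps B=0 W=0
Move 11: B@(0,1) -> caps B=1 W=0
Move 12: W@(4,2) -> caps B=1 W=0

Answer: 1 0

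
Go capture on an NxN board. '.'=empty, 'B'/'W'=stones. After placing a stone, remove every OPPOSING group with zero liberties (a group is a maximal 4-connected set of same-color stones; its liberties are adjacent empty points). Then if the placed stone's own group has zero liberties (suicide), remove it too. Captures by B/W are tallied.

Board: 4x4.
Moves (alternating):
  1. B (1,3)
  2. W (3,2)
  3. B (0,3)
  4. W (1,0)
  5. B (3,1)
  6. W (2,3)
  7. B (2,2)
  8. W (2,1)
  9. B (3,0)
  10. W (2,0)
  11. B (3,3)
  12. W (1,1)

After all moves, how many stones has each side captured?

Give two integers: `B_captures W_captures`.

Move 1: B@(1,3) -> caps B=0 W=0
Move 2: W@(3,2) -> caps B=0 W=0
Move 3: B@(0,3) -> caps B=0 W=0
Move 4: W@(1,0) -> caps B=0 W=0
Move 5: B@(3,1) -> caps B=0 W=0
Move 6: W@(2,3) -> caps B=0 W=0
Move 7: B@(2,2) -> caps B=0 W=0
Move 8: W@(2,1) -> caps B=0 W=0
Move 9: B@(3,0) -> caps B=0 W=0
Move 10: W@(2,0) -> caps B=0 W=2
Move 11: B@(3,3) -> caps B=1 W=2
Move 12: W@(1,1) -> caps B=1 W=2

Answer: 1 2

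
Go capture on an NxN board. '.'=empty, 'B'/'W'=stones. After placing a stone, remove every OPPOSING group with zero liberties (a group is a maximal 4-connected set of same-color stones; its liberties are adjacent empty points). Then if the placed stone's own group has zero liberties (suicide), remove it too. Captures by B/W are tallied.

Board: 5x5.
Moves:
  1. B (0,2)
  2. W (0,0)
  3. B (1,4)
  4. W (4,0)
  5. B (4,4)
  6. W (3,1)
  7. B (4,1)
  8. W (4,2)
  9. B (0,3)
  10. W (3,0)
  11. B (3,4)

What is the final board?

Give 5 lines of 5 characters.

Answer: W.BB.
....B
.....
WW..B
W.W.B

Derivation:
Move 1: B@(0,2) -> caps B=0 W=0
Move 2: W@(0,0) -> caps B=0 W=0
Move 3: B@(1,4) -> caps B=0 W=0
Move 4: W@(4,0) -> caps B=0 W=0
Move 5: B@(4,4) -> caps B=0 W=0
Move 6: W@(3,1) -> caps B=0 W=0
Move 7: B@(4,1) -> caps B=0 W=0
Move 8: W@(4,2) -> caps B=0 W=1
Move 9: B@(0,3) -> caps B=0 W=1
Move 10: W@(3,0) -> caps B=0 W=1
Move 11: B@(3,4) -> caps B=0 W=1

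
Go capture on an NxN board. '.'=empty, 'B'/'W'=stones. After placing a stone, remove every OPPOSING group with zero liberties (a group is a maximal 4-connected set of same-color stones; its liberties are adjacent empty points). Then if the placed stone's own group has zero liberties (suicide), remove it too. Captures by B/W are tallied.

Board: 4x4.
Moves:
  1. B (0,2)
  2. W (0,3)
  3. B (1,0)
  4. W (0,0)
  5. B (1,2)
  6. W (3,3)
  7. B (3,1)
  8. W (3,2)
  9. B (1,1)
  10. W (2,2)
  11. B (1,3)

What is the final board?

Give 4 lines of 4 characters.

Answer: W.B.
BBBB
..W.
.BWW

Derivation:
Move 1: B@(0,2) -> caps B=0 W=0
Move 2: W@(0,3) -> caps B=0 W=0
Move 3: B@(1,0) -> caps B=0 W=0
Move 4: W@(0,0) -> caps B=0 W=0
Move 5: B@(1,2) -> caps B=0 W=0
Move 6: W@(3,3) -> caps B=0 W=0
Move 7: B@(3,1) -> caps B=0 W=0
Move 8: W@(3,2) -> caps B=0 W=0
Move 9: B@(1,1) -> caps B=0 W=0
Move 10: W@(2,2) -> caps B=0 W=0
Move 11: B@(1,3) -> caps B=1 W=0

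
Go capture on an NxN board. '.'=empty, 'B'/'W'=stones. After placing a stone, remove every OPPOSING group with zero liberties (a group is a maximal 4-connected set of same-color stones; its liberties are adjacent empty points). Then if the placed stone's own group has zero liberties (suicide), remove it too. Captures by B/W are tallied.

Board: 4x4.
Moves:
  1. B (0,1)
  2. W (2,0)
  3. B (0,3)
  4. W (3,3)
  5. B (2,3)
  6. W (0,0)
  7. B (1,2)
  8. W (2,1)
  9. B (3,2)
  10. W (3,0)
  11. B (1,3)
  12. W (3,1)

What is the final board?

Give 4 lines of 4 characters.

Answer: WB.B
..BB
WW.B
WWB.

Derivation:
Move 1: B@(0,1) -> caps B=0 W=0
Move 2: W@(2,0) -> caps B=0 W=0
Move 3: B@(0,3) -> caps B=0 W=0
Move 4: W@(3,3) -> caps B=0 W=0
Move 5: B@(2,3) -> caps B=0 W=0
Move 6: W@(0,0) -> caps B=0 W=0
Move 7: B@(1,2) -> caps B=0 W=0
Move 8: W@(2,1) -> caps B=0 W=0
Move 9: B@(3,2) -> caps B=1 W=0
Move 10: W@(3,0) -> caps B=1 W=0
Move 11: B@(1,3) -> caps B=1 W=0
Move 12: W@(3,1) -> caps B=1 W=0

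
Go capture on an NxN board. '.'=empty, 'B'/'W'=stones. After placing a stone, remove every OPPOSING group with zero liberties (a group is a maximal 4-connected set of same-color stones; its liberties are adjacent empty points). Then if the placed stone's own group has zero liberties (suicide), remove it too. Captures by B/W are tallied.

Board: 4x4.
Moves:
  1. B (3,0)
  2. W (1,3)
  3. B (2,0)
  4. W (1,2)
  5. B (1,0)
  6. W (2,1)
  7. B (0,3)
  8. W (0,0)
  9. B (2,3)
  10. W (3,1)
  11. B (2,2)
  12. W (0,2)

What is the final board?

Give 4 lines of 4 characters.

Answer: W.W.
B.WW
BWBB
BW..

Derivation:
Move 1: B@(3,0) -> caps B=0 W=0
Move 2: W@(1,3) -> caps B=0 W=0
Move 3: B@(2,0) -> caps B=0 W=0
Move 4: W@(1,2) -> caps B=0 W=0
Move 5: B@(1,0) -> caps B=0 W=0
Move 6: W@(2,1) -> caps B=0 W=0
Move 7: B@(0,3) -> caps B=0 W=0
Move 8: W@(0,0) -> caps B=0 W=0
Move 9: B@(2,3) -> caps B=0 W=0
Move 10: W@(3,1) -> caps B=0 W=0
Move 11: B@(2,2) -> caps B=0 W=0
Move 12: W@(0,2) -> caps B=0 W=1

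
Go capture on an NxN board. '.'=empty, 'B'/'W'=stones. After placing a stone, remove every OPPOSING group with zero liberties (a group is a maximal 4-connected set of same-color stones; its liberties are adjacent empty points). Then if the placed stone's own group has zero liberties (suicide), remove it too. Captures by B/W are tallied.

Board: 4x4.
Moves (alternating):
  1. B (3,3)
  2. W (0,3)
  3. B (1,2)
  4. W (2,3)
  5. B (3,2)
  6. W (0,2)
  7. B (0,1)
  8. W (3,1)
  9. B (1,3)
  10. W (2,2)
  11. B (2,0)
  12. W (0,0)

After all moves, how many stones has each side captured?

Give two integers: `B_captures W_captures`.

Move 1: B@(3,3) -> caps B=0 W=0
Move 2: W@(0,3) -> caps B=0 W=0
Move 3: B@(1,2) -> caps B=0 W=0
Move 4: W@(2,3) -> caps B=0 W=0
Move 5: B@(3,2) -> caps B=0 W=0
Move 6: W@(0,2) -> caps B=0 W=0
Move 7: B@(0,1) -> caps B=0 W=0
Move 8: W@(3,1) -> caps B=0 W=0
Move 9: B@(1,3) -> caps B=2 W=0
Move 10: W@(2,2) -> caps B=2 W=2
Move 11: B@(2,0) -> caps B=2 W=2
Move 12: W@(0,0) -> caps B=2 W=2

Answer: 2 2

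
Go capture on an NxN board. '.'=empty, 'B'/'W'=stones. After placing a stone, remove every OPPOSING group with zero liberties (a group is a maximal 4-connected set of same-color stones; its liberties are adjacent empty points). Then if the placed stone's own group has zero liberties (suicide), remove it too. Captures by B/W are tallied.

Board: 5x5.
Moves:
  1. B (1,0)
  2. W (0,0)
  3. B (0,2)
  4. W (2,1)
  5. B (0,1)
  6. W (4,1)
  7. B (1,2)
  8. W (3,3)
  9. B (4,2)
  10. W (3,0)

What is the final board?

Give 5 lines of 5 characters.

Move 1: B@(1,0) -> caps B=0 W=0
Move 2: W@(0,0) -> caps B=0 W=0
Move 3: B@(0,2) -> caps B=0 W=0
Move 4: W@(2,1) -> caps B=0 W=0
Move 5: B@(0,1) -> caps B=1 W=0
Move 6: W@(4,1) -> caps B=1 W=0
Move 7: B@(1,2) -> caps B=1 W=0
Move 8: W@(3,3) -> caps B=1 W=0
Move 9: B@(4,2) -> caps B=1 W=0
Move 10: W@(3,0) -> caps B=1 W=0

Answer: .BB..
B.B..
.W...
W..W.
.WB..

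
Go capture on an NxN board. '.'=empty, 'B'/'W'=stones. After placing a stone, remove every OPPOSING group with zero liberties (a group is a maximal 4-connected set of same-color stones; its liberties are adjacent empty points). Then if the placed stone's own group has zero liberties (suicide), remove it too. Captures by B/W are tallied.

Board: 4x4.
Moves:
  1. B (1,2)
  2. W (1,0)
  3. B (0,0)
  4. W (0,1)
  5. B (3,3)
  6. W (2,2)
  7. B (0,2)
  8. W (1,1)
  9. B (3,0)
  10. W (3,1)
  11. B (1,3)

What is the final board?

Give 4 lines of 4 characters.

Answer: .WB.
WWBB
..W.
BW.B

Derivation:
Move 1: B@(1,2) -> caps B=0 W=0
Move 2: W@(1,0) -> caps B=0 W=0
Move 3: B@(0,0) -> caps B=0 W=0
Move 4: W@(0,1) -> caps B=0 W=1
Move 5: B@(3,3) -> caps B=0 W=1
Move 6: W@(2,2) -> caps B=0 W=1
Move 7: B@(0,2) -> caps B=0 W=1
Move 8: W@(1,1) -> caps B=0 W=1
Move 9: B@(3,0) -> caps B=0 W=1
Move 10: W@(3,1) -> caps B=0 W=1
Move 11: B@(1,3) -> caps B=0 W=1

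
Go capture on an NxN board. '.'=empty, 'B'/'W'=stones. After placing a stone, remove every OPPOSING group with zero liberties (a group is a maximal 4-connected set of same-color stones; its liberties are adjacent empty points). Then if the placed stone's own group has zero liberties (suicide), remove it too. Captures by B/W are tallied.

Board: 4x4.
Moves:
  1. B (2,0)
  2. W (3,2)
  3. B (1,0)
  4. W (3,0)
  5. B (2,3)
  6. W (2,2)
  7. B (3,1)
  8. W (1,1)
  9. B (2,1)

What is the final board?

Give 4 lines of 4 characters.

Move 1: B@(2,0) -> caps B=0 W=0
Move 2: W@(3,2) -> caps B=0 W=0
Move 3: B@(1,0) -> caps B=0 W=0
Move 4: W@(3,0) -> caps B=0 W=0
Move 5: B@(2,3) -> caps B=0 W=0
Move 6: W@(2,2) -> caps B=0 W=0
Move 7: B@(3,1) -> caps B=1 W=0
Move 8: W@(1,1) -> caps B=1 W=0
Move 9: B@(2,1) -> caps B=1 W=0

Answer: ....
BW..
BBWB
.BW.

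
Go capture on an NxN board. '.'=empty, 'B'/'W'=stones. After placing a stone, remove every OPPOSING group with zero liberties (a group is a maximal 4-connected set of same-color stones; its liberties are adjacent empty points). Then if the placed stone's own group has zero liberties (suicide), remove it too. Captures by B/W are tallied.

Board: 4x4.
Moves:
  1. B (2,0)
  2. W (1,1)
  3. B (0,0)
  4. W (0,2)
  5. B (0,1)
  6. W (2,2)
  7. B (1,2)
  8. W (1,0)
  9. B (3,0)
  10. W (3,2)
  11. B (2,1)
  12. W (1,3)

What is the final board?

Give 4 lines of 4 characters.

Answer: ..W.
WW.W
BBW.
B.W.

Derivation:
Move 1: B@(2,0) -> caps B=0 W=0
Move 2: W@(1,1) -> caps B=0 W=0
Move 3: B@(0,0) -> caps B=0 W=0
Move 4: W@(0,2) -> caps B=0 W=0
Move 5: B@(0,1) -> caps B=0 W=0
Move 6: W@(2,2) -> caps B=0 W=0
Move 7: B@(1,2) -> caps B=0 W=0
Move 8: W@(1,0) -> caps B=0 W=2
Move 9: B@(3,0) -> caps B=0 W=2
Move 10: W@(3,2) -> caps B=0 W=2
Move 11: B@(2,1) -> caps B=0 W=2
Move 12: W@(1,3) -> caps B=0 W=3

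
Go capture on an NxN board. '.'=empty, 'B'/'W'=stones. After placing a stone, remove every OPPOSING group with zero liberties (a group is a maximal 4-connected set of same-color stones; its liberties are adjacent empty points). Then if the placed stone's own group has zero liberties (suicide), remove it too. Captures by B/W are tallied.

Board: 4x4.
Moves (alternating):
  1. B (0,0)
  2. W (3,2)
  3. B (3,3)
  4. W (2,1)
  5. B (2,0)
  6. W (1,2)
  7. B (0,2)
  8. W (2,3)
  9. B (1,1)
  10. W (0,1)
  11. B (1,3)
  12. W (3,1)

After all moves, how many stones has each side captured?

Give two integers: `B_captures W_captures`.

Move 1: B@(0,0) -> caps B=0 W=0
Move 2: W@(3,2) -> caps B=0 W=0
Move 3: B@(3,3) -> caps B=0 W=0
Move 4: W@(2,1) -> caps B=0 W=0
Move 5: B@(2,0) -> caps B=0 W=0
Move 6: W@(1,2) -> caps B=0 W=0
Move 7: B@(0,2) -> caps B=0 W=0
Move 8: W@(2,3) -> caps B=0 W=1
Move 9: B@(1,1) -> caps B=0 W=1
Move 10: W@(0,1) -> caps B=0 W=1
Move 11: B@(1,3) -> caps B=0 W=1
Move 12: W@(3,1) -> caps B=0 W=1

Answer: 0 1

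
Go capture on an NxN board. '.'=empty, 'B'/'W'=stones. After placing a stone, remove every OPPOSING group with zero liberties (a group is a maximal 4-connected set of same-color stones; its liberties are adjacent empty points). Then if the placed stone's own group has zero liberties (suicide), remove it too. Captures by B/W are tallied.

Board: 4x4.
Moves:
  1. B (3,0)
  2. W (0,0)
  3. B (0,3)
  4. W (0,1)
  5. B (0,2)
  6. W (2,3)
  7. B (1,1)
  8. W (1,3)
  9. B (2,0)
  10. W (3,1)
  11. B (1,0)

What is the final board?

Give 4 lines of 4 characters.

Answer: ..BB
BB.W
B..W
BW..

Derivation:
Move 1: B@(3,0) -> caps B=0 W=0
Move 2: W@(0,0) -> caps B=0 W=0
Move 3: B@(0,3) -> caps B=0 W=0
Move 4: W@(0,1) -> caps B=0 W=0
Move 5: B@(0,2) -> caps B=0 W=0
Move 6: W@(2,3) -> caps B=0 W=0
Move 7: B@(1,1) -> caps B=0 W=0
Move 8: W@(1,3) -> caps B=0 W=0
Move 9: B@(2,0) -> caps B=0 W=0
Move 10: W@(3,1) -> caps B=0 W=0
Move 11: B@(1,0) -> caps B=2 W=0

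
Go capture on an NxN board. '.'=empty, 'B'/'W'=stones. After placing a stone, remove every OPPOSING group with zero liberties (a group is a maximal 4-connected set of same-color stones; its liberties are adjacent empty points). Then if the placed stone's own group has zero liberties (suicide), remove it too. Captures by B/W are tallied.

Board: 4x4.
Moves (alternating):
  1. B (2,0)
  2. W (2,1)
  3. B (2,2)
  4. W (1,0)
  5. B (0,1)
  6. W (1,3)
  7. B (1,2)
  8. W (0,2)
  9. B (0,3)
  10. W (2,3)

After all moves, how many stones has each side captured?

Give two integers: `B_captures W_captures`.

Move 1: B@(2,0) -> caps B=0 W=0
Move 2: W@(2,1) -> caps B=0 W=0
Move 3: B@(2,2) -> caps B=0 W=0
Move 4: W@(1,0) -> caps B=0 W=0
Move 5: B@(0,1) -> caps B=0 W=0
Move 6: W@(1,3) -> caps B=0 W=0
Move 7: B@(1,2) -> caps B=0 W=0
Move 8: W@(0,2) -> caps B=0 W=0
Move 9: B@(0,3) -> caps B=1 W=0
Move 10: W@(2,3) -> caps B=1 W=0

Answer: 1 0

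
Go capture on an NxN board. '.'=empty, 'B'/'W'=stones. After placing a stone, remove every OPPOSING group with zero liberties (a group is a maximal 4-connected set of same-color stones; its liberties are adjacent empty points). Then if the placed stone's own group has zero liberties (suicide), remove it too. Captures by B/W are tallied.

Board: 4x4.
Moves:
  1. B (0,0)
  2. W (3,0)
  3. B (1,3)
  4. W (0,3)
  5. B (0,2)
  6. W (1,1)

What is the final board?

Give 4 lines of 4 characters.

Move 1: B@(0,0) -> caps B=0 W=0
Move 2: W@(3,0) -> caps B=0 W=0
Move 3: B@(1,3) -> caps B=0 W=0
Move 4: W@(0,3) -> caps B=0 W=0
Move 5: B@(0,2) -> caps B=1 W=0
Move 6: W@(1,1) -> caps B=1 W=0

Answer: B.B.
.W.B
....
W...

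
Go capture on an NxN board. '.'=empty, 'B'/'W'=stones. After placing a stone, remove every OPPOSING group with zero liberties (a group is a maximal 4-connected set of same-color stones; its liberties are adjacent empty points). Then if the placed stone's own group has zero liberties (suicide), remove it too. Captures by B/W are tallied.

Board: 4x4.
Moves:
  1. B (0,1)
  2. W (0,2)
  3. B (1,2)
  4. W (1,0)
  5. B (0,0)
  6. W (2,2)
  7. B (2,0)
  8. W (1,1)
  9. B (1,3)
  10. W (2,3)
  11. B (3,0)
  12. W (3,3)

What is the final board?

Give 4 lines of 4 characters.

Move 1: B@(0,1) -> caps B=0 W=0
Move 2: W@(0,2) -> caps B=0 W=0
Move 3: B@(1,2) -> caps B=0 W=0
Move 4: W@(1,0) -> caps B=0 W=0
Move 5: B@(0,0) -> caps B=0 W=0
Move 6: W@(2,2) -> caps B=0 W=0
Move 7: B@(2,0) -> caps B=0 W=0
Move 8: W@(1,1) -> caps B=0 W=2
Move 9: B@(1,3) -> caps B=0 W=2
Move 10: W@(2,3) -> caps B=0 W=2
Move 11: B@(3,0) -> caps B=0 W=2
Move 12: W@(3,3) -> caps B=0 W=2

Answer: ..W.
WWBB
B.WW
B..W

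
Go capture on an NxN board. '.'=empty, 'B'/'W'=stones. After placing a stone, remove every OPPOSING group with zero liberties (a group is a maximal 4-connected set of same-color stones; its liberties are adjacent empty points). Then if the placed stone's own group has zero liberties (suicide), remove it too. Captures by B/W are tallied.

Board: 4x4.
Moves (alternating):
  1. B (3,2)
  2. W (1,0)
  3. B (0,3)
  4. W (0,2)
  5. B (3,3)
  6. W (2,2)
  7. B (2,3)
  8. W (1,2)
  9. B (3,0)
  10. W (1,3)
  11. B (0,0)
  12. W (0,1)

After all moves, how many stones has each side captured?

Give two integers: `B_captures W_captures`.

Answer: 0 2

Derivation:
Move 1: B@(3,2) -> caps B=0 W=0
Move 2: W@(1,0) -> caps B=0 W=0
Move 3: B@(0,3) -> caps B=0 W=0
Move 4: W@(0,2) -> caps B=0 W=0
Move 5: B@(3,3) -> caps B=0 W=0
Move 6: W@(2,2) -> caps B=0 W=0
Move 7: B@(2,3) -> caps B=0 W=0
Move 8: W@(1,2) -> caps B=0 W=0
Move 9: B@(3,0) -> caps B=0 W=0
Move 10: W@(1,3) -> caps B=0 W=1
Move 11: B@(0,0) -> caps B=0 W=1
Move 12: W@(0,1) -> caps B=0 W=2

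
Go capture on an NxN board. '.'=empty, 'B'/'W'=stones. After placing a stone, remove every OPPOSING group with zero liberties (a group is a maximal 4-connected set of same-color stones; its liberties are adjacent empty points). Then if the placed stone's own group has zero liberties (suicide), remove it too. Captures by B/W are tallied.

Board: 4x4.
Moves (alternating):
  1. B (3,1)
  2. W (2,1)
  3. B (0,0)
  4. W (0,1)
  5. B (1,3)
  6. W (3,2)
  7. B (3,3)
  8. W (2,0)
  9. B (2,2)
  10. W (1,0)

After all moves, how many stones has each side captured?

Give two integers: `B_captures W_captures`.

Answer: 1 1

Derivation:
Move 1: B@(3,1) -> caps B=0 W=0
Move 2: W@(2,1) -> caps B=0 W=0
Move 3: B@(0,0) -> caps B=0 W=0
Move 4: W@(0,1) -> caps B=0 W=0
Move 5: B@(1,3) -> caps B=0 W=0
Move 6: W@(3,2) -> caps B=0 W=0
Move 7: B@(3,3) -> caps B=0 W=0
Move 8: W@(2,0) -> caps B=0 W=0
Move 9: B@(2,2) -> caps B=1 W=0
Move 10: W@(1,0) -> caps B=1 W=1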